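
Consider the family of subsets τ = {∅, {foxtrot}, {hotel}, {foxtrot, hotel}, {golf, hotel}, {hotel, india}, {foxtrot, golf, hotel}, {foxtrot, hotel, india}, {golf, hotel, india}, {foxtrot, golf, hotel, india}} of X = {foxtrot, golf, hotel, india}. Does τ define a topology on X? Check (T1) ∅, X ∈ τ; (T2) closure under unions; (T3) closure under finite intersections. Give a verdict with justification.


τ IS a topology on X.

Axiom (T1): ∅ ∈ τ? Yes; X ∈ τ? Yes.
Axiom (T2/T3): check pairwise unions and intersections of members of τ.
All pairwise intersections and unions checked — each lies in τ. Therefore τ satisfies (T1), (T2), (T3): it IS a topology on X.


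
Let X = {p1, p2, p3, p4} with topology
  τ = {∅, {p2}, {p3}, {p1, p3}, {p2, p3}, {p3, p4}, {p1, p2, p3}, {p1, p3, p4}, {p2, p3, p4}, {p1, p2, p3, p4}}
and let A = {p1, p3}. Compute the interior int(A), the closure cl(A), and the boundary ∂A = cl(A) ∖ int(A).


int(A) = {p1, p3}, cl(A) = {p1, p3, p4}, ∂A = {p4}.

Closed sets in (X, τ) are complements of opens:
  closed(X, τ) = {∅, {p1}, {p2}, {p4}, {p1, p2}, {p1, p4}, {p2, p4}, {p1, p2, p4}, {p1, p3, p4}, {p1, p2, p3, p4}}.
int(A) = ⋃ {U ∈ τ : U ⊆ A}. Opens contained in A: ∅, {p3}, {p1, p3}.
Taking the union of these: int(A) = {p1, p3}.
cl(A) = ⋂ {C closed : A ⊆ C}. Closed sets containing A: {p1, p3, p4}, {p1, p2, p3, p4}.
Intersecting these: cl(A) = {p1, p3, p4}.
∂A = cl(A) ∖ int(A) = {p1, p3, p4} ∖ {p1, p3} = {p4}.


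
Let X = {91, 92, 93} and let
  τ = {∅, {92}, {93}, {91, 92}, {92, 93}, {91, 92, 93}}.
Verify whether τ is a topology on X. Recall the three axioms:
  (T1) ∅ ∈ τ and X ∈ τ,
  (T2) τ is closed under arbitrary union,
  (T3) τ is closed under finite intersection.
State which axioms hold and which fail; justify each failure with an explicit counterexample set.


τ IS a topology on X.

Axiom (T1): ∅ ∈ τ? Yes; X ∈ τ? Yes.
Axiom (T2/T3): check pairwise unions and intersections of members of τ.
All pairwise intersections and unions checked — each lies in τ. Therefore τ satisfies (T1), (T2), (T3): it IS a topology on X.


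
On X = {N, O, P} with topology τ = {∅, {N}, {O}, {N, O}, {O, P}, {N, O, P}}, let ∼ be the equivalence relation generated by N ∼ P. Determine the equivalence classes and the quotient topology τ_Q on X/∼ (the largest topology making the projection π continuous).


X/∼ = {[N=P], [O]}; |τ_Q| = 3.

Equivalence classes: [N=P], [O].
Quotient map π: X → X/∼ sends N ↦ [N=P], O ↦ [O], P ↦ [N=P].
For each subset V ⊆ X/∼, compute π^{-1}(V) ⊆ X and check whether π^{-1}(V) ∈ τ. V is open in τ_Q iff π^{-1}(V) ∈ τ.
  V = {}: π^{-1}(V) = ∅ ∈ τ ✓.
  V = {[N=P]}: π^{-1}(V) = {N, P} ∉ τ ✗.
  V = {[O]}: π^{-1}(V) = {O} ∈ τ ✓.
  V = {[N=P], [O]}: π^{-1}(V) = {N, O, P} ∈ τ ✓.
Open sets in the quotient: τ_Q = {{}, {[O]}, {[N=P], [O]}} (3 elements).


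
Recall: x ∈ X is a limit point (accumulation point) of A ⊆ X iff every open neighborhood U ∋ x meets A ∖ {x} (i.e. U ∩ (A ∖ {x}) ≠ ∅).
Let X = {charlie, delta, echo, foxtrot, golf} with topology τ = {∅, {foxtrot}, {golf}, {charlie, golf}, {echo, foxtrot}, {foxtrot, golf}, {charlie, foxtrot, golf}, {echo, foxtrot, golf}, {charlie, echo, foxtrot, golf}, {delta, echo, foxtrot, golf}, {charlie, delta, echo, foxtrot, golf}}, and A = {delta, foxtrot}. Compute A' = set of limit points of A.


A' = {delta, echo}

For each x ∈ X, list the open sets U ∈ τ with x ∈ U, then check whether U ∩ (A ∖ {x}) ≠ ∅ for every such U.
  x = charlie: open {charlie, golf} ∋ x has {charlie, golf} ∩ (A ∖ {charlie}) = ∅, so x is NOT a limit point.
  x = delta: opens ∋ x are {delta, echo, foxtrot, golf}, {charlie, delta, echo, foxtrot, golf}; each meets A ∖ {delta}, so x IS a limit point.
  x = echo: opens ∋ x are {echo, foxtrot}, {echo, foxtrot, golf}, {charlie, echo, foxtrot, golf}, {delta, echo, foxtrot, golf}, {charlie, delta, echo, foxtrot, golf}; each meets A ∖ {echo}, so x IS a limit point.
  x = foxtrot: open {foxtrot} ∋ x has {foxtrot} ∩ (A ∖ {foxtrot}) = ∅, so x is NOT a limit point.
  x = golf: open {golf} ∋ x has {golf} ∩ (A ∖ {golf}) = ∅, so x is NOT a limit point.
Collecting: A' = {delta, echo}.


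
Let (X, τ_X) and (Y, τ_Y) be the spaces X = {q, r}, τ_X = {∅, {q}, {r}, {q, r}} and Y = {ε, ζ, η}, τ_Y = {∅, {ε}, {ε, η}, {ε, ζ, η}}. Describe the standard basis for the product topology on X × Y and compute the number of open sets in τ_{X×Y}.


Basis B = {∅ × ∅, {q} × {ε}, {r} × {ε}, {q} × {ε, η}, {q, r} × {ε}, {r} × {ε, η}, {q} × {ε, ζ, η}, {r} × {ε, ζ, η}, {q, r} × {ε, η}, {q, r} × {ε, ζ, η}}; |τ_{X×Y}| = 16.

Enumerate products U × V with U ∈ τ_X, V ∈ τ_Y (deduplicated):
  ∅ × ∅ = {} (∅)
  {q} × {ε} = {(q,ε)}
  {r} × {ε} = {(r,ε)}
  {q} × {ε, η} = {(q,ε), (q,η)}
  {q, r} × {ε} = {(q,ε), (r,ε)}
  {r} × {ε, η} = {(r,ε), (r,η)}
  {q} × {ε, ζ, η} = {(q,ε), (q,ζ), (q,η)}
  {r} × {ε, ζ, η} = {(r,ε), (r,ζ), (r,η)}
  {q, r} × {ε, η} = {(q,ε), (q,η), (r,ε), (r,η)}
  {q, r} × {ε, ζ, η} = {(q,ε), (q,ζ), (q,η), (r,ε), (r,ζ), (r,η)}
These 10 distinct sets form the basis B.
Close under arbitrary unions to get τ_{X×Y}; counting gives |τ_{X×Y}| = 16.


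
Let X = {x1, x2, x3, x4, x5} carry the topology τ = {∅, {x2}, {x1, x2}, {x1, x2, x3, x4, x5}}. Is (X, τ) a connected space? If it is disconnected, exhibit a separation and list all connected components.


(X, τ) is connected.

Find clopen sets (U ∈ τ with X ∖ U ∈ τ):
  U = ∅, X ∖ U = {x1, x2, x3, x4, x5} — both open, so U is clopen.
  U = {x1, x2, x3, x4, x5}, X ∖ U = ∅ — both open, so U is clopen.
Only trivial clopens (∅ and X) exist, so (X, τ) is connected.
Compute connected components by grouping points that agree on all clopens:
  component: {x1, x2, x3, x4, x5}


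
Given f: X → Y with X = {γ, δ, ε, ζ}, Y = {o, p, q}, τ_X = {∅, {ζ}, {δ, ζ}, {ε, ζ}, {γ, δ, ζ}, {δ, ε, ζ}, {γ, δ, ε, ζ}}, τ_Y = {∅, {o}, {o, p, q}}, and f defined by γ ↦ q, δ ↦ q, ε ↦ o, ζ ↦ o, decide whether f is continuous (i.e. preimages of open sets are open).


f IS continuous.

Compute f^{-1}(U) for each U ∈ τ_Y:
  U = ∅: f^{-1}(U) = ∅ ∈ τ_X ✓.
  U = {o}: f^{-1}(U) = {ε, ζ} ∈ τ_X ✓.
  U = {o, p, q}: f^{-1}(U) = {γ, δ, ε, ζ} ∈ τ_X ✓.
Every preimage lies in τ_X, so f IS continuous.


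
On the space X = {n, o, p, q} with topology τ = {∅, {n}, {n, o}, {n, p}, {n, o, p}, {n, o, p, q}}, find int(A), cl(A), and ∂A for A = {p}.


int(A) = ∅, cl(A) = {p, q}, ∂A = {p, q}.

Closed sets in (X, τ) are complements of opens:
  closed(X, τ) = {∅, {q}, {o, q}, {p, q}, {o, p, q}, {n, o, p, q}}.
int(A) = ⋃ {U ∈ τ : U ⊆ A}. Opens contained in A: ∅.
Taking the union of these: int(A) = ∅.
cl(A) = ⋂ {C closed : A ⊆ C}. Closed sets containing A: {p, q}, {o, p, q}, {n, o, p, q}.
Intersecting these: cl(A) = {p, q}.
∂A = cl(A) ∖ int(A) = {p, q} ∖ ∅ = {p, q}.


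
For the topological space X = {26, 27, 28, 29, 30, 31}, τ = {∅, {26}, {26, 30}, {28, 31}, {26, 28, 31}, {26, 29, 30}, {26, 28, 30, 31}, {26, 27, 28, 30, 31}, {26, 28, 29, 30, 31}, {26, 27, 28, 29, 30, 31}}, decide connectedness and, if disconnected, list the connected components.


(X, τ) is connected.

Find clopen sets (U ∈ τ with X ∖ U ∈ τ):
  U = ∅, X ∖ U = {26, 27, 28, 29, 30, 31} — both open, so U is clopen.
  U = {26, 27, 28, 29, 30, 31}, X ∖ U = ∅ — both open, so U is clopen.
Only trivial clopens (∅ and X) exist, so (X, τ) is connected.
Compute connected components by grouping points that agree on all clopens:
  component: {26, 27, 28, 29, 30, 31}


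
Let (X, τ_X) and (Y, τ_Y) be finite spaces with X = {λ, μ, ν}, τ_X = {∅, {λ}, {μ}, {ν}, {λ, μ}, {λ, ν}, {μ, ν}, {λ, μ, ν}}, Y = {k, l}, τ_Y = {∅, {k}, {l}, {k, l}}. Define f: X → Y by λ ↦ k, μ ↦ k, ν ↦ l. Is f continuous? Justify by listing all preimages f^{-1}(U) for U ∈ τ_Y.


f IS continuous.

Compute f^{-1}(U) for each U ∈ τ_Y:
  U = ∅: f^{-1}(U) = ∅ ∈ τ_X ✓.
  U = {k}: f^{-1}(U) = {λ, μ} ∈ τ_X ✓.
  U = {l}: f^{-1}(U) = {ν} ∈ τ_X ✓.
  U = {k, l}: f^{-1}(U) = {λ, μ, ν} ∈ τ_X ✓.
Every preimage lies in τ_X, so f IS continuous.


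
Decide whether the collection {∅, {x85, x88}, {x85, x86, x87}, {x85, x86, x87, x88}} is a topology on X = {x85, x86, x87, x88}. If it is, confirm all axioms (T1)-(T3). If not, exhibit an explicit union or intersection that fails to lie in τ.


τ is NOT a topology on X.

Axiom (T1): ∅ ∈ τ? Yes; X ∈ τ? Yes.
Axiom (T2/T3): check pairwise unions and intersections of members of τ.
Counterexample for (T3): {x85, x88} ∩ {x85, x86, x87} = {x85} ∉ τ. Therefore τ is NOT a topology.


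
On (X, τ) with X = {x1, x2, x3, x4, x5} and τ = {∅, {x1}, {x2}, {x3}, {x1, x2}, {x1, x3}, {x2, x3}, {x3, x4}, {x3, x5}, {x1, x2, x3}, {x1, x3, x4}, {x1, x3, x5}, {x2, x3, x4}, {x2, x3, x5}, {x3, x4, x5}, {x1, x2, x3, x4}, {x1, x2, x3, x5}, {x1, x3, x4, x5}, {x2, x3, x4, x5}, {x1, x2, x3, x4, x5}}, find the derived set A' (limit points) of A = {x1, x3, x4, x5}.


A' = {x4, x5}

For each x ∈ X, list the open sets U ∈ τ with x ∈ U, then check whether U ∩ (A ∖ {x}) ≠ ∅ for every such U.
  x = x1: open {x1} ∋ x has {x1} ∩ (A ∖ {x1}) = ∅, so x is NOT a limit point.
  x = x2: open {x2} ∋ x has {x2} ∩ (A ∖ {x2}) = ∅, so x is NOT a limit point.
  x = x3: open {x3} ∋ x has {x3} ∩ (A ∖ {x3}) = ∅, so x is NOT a limit point.
  x = x4: opens ∋ x are {x3, x4}, {x1, x3, x4}, {x2, x3, x4}, {x3, x4, x5}, {x1, x2, x3, x4}, {x1, x3, x4, x5}, {x2, x3, x4, x5}, {x1, x2, x3, x4, x5}; each meets A ∖ {x4}, so x IS a limit point.
  x = x5: opens ∋ x are {x3, x5}, {x1, x3, x5}, {x2, x3, x5}, {x3, x4, x5}, {x1, x2, x3, x5}, {x1, x3, x4, x5}, {x2, x3, x4, x5}, {x1, x2, x3, x4, x5}; each meets A ∖ {x5}, so x IS a limit point.
Collecting: A' = {x4, x5}.


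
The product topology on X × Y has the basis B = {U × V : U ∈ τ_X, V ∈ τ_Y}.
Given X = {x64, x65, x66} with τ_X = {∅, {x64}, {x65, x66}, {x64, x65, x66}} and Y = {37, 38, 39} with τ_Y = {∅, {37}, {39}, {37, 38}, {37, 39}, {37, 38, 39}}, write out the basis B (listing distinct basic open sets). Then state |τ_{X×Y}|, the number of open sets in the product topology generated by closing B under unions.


Basis B = {∅ × ∅, {x64} × {37}, {x64} × {39}, {x64} × {37, 38}, {x64} × {37, 39}, {x65, x66} × {37}, {x65, x66} × {39}, {x64} × {37, 38, 39}, {x64, x65, x66} × {37}, {x64, x65, x66} × {39}, {x65, x66} × {37, 38}, {x65, x66} × {37, 39}, {x64, x65, x66} × {37, 38}, {x64, x65, x66} × {37, 39}, {x65, x66} × {37, 38, 39}, {x64, x65, x66} × {37, 38, 39}}; |τ_{X×Y}| = 36.

Enumerate products U × V with U ∈ τ_X, V ∈ τ_Y (deduplicated):
  ∅ × ∅ = {} (∅)
  {x64} × {37} = {(x64,37)}
  {x64} × {39} = {(x64,39)}
  {x64} × {37, 38} = {(x64,37), (x64,38)}
  {x64} × {37, 39} = {(x64,37), (x64,39)}
  {x65, x66} × {37} = {(x65,37), (x66,37)}
  {x65, x66} × {39} = {(x65,39), (x66,39)}
  {x64} × {37, 38, 39} = {(x64,37), (x64,38), (x64,39)}
  {x64, x65, x66} × {37} = {(x64,37), (x65,37), (x66,37)}
  {x64, x65, x66} × {39} = {(x64,39), (x65,39), (x66,39)}
  {x65, x66} × {37, 38} = {(x65,37), (x65,38), (x66,37), (x66,38)}
  {x65, x66} × {37, 39} = {(x65,37), (x65,39), (x66,37), (x66,39)}
  {x64, x65, x66} × {37, 38} = {(x64,37), (x64,38), (x65,37), (x65,38), (x66,37), (x66,38)}
  {x64, x65, x66} × {37, 39} = {(x64,37), (x64,39), (x65,37), (x65,39), (x66,37), (x66,39)}
  {x65, x66} × {37, 38, 39} = {(x65,37), (x65,38), (x65,39), (x66,37), (x66,38), (x66,39)}
  {x64, x65, x66} × {37, 38, 39} = {(x64,37), (x64,38), (x64,39), (x65,37), (x65,38), (x65,39), (x66,37), (x66,38), (x66,39)}
These 16 distinct sets form the basis B.
Close under arbitrary unions to get τ_{X×Y}; counting gives |τ_{X×Y}| = 36.


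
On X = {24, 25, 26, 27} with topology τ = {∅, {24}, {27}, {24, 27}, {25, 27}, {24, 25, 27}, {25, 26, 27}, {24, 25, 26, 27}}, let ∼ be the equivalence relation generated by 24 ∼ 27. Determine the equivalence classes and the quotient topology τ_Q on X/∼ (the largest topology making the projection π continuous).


X/∼ = {[24=27], [25], [26]}; |τ_Q| = 4.

Equivalence classes: [24=27], [25], [26].
Quotient map π: X → X/∼ sends 24 ↦ [24=27], 25 ↦ [25], 26 ↦ [26], 27 ↦ [24=27].
For each subset V ⊆ X/∼, compute π^{-1}(V) ⊆ X and check whether π^{-1}(V) ∈ τ. V is open in τ_Q iff π^{-1}(V) ∈ τ.
  V = {}: π^{-1}(V) = ∅ ∈ τ ✓.
  V = {[24=27]}: π^{-1}(V) = {24, 27} ∈ τ ✓.
  V = {[25]}: π^{-1}(V) = {25} ∉ τ ✗.
  V = {[24=27], [25]}: π^{-1}(V) = {24, 25, 27} ∈ τ ✓.
  V = {[26]}: π^{-1}(V) = {26} ∉ τ ✗.
  V = {[24=27], [26]}: π^{-1}(V) = {24, 26, 27} ∉ τ ✗.
  V = {[25], [26]}: π^{-1}(V) = {25, 26} ∉ τ ✗.
  V = {[24=27], [25], [26]}: π^{-1}(V) = {24, 25, 26, 27} ∈ τ ✓.
Open sets in the quotient: τ_Q = {{}, {[24=27]}, {[24=27], [25]}, {[24=27], [25], [26]}} (4 elements).


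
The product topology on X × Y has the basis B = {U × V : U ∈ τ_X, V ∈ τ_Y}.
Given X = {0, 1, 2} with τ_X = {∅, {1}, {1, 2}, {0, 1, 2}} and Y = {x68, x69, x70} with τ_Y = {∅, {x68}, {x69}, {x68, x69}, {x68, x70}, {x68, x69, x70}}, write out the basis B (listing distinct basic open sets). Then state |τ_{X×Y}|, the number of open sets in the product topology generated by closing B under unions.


Basis B = {∅ × ∅, {1} × {x68}, {1} × {x69}, {1} × {x68, x69}, {1} × {x68, x70}, {1, 2} × {x68}, {1, 2} × {x69}, {0, 1, 2} × {x68}, {0, 1, 2} × {x69}, {1} × {x68, x69, x70}, {1, 2} × {x68, x69}, {1, 2} × {x68, x70}, {0, 1, 2} × {x68, x69}, {0, 1, 2} × {x68, x70}, {1, 2} × {x68, x69, x70}, {0, 1, 2} × {x68, x69, x70}}; |τ_{X×Y}| = 40.

Enumerate products U × V with U ∈ τ_X, V ∈ τ_Y (deduplicated):
  ∅ × ∅ = {} (∅)
  {1} × {x68} = {(1,x68)}
  {1} × {x69} = {(1,x69)}
  {1} × {x68, x69} = {(1,x68), (1,x69)}
  {1} × {x68, x70} = {(1,x68), (1,x70)}
  {1, 2} × {x68} = {(1,x68), (2,x68)}
  {1, 2} × {x69} = {(1,x69), (2,x69)}
  {0, 1, 2} × {x68} = {(0,x68), (1,x68), (2,x68)}
  {0, 1, 2} × {x69} = {(0,x69), (1,x69), (2,x69)}
  {1} × {x68, x69, x70} = {(1,x68), (1,x69), (1,x70)}
  {1, 2} × {x68, x69} = {(1,x68), (1,x69), (2,x68), (2,x69)}
  {1, 2} × {x68, x70} = {(1,x68), (1,x70), (2,x68), (2,x70)}
  {0, 1, 2} × {x68, x69} = {(0,x68), (0,x69), (1,x68), (1,x69), (2,x68), (2,x69)}
  {0, 1, 2} × {x68, x70} = {(0,x68), (0,x70), (1,x68), (1,x70), (2,x68), (2,x70)}
  {1, 2} × {x68, x69, x70} = {(1,x68), (1,x69), (1,x70), (2,x68), (2,x69), (2,x70)}
  {0, 1, 2} × {x68, x69, x70} = {(0,x68), (0,x69), (0,x70), (1,x68), (1,x69), (1,x70), (2,x68), (2,x69), (2,x70)}
These 16 distinct sets form the basis B.
Close under arbitrary unions to get τ_{X×Y}; counting gives |τ_{X×Y}| = 40.


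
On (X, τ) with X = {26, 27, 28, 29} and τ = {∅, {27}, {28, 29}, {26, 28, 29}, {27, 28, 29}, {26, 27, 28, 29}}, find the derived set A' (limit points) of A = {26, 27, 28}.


A' = {26, 29}

For each x ∈ X, list the open sets U ∈ τ with x ∈ U, then check whether U ∩ (A ∖ {x}) ≠ ∅ for every such U.
  x = 26: opens ∋ x are {26, 28, 29}, {26, 27, 28, 29}; each meets A ∖ {26}, so x IS a limit point.
  x = 27: open {27} ∋ x has {27} ∩ (A ∖ {27}) = ∅, so x is NOT a limit point.
  x = 28: open {28, 29} ∋ x has {28, 29} ∩ (A ∖ {28}) = ∅, so x is NOT a limit point.
  x = 29: opens ∋ x are {28, 29}, {26, 28, 29}, {27, 28, 29}, {26, 27, 28, 29}; each meets A ∖ {29}, so x IS a limit point.
Collecting: A' = {26, 29}.


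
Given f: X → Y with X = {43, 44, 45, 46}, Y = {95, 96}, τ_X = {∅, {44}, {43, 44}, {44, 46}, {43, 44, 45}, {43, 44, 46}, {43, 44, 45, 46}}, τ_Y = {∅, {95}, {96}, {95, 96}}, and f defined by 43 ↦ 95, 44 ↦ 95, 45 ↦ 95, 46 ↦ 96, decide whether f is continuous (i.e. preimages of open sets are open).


f is NOT continuous.

Compute f^{-1}(U) for each U ∈ τ_Y:
  U = ∅: f^{-1}(U) = ∅ ∈ τ_X ✓.
  U = {95}: f^{-1}(U) = {43, 44, 45} ∈ τ_X ✓.
  U = {96}: f^{-1}(U) = {46} ∉ τ_X ✗.
  U = {95, 96}: f^{-1}(U) = {43, 44, 45, 46} ∈ τ_X ✓.
Found U = {96} with f^{-1}(U) = {46} not in τ_X. Therefore f is NOT continuous.


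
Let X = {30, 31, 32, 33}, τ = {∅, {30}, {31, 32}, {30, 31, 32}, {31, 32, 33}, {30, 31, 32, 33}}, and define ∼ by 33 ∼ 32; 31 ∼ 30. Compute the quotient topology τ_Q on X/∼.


X/∼ = {[30=31], [32=33]}; |τ_Q| = 2.

Equivalence classes: [30=31], [32=33].
Quotient map π: X → X/∼ sends 30 ↦ [30=31], 31 ↦ [30=31], 32 ↦ [32=33], 33 ↦ [32=33].
For each subset V ⊆ X/∼, compute π^{-1}(V) ⊆ X and check whether π^{-1}(V) ∈ τ. V is open in τ_Q iff π^{-1}(V) ∈ τ.
  V = {}: π^{-1}(V) = ∅ ∈ τ ✓.
  V = {[30=31]}: π^{-1}(V) = {30, 31} ∉ τ ✗.
  V = {[32=33]}: π^{-1}(V) = {32, 33} ∉ τ ✗.
  V = {[30=31], [32=33]}: π^{-1}(V) = {30, 31, 32, 33} ∈ τ ✓.
Open sets in the quotient: τ_Q = {{}, {[30=31], [32=33]}} (2 elements).


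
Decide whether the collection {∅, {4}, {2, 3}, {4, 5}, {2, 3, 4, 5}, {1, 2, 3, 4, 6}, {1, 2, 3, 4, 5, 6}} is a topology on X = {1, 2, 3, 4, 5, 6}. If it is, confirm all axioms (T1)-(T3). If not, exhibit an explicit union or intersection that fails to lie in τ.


τ is NOT a topology on X.

Axiom (T1): ∅ ∈ τ? Yes; X ∈ τ? Yes.
Axiom (T2/T3): check pairwise unions and intersections of members of τ.
Counterexample for (T2): {4} ∪ {2, 3} = {2, 3, 4} ∉ τ. Therefore τ is NOT a topology.


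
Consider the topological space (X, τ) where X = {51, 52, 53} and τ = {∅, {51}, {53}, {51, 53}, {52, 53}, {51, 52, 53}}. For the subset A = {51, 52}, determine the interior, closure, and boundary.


int(A) = {51}, cl(A) = {51, 52}, ∂A = {52}.

Closed sets in (X, τ) are complements of opens:
  closed(X, τ) = {∅, {51}, {52}, {51, 52}, {52, 53}, {51, 52, 53}}.
int(A) = ⋃ {U ∈ τ : U ⊆ A}. Opens contained in A: ∅, {51}.
Taking the union of these: int(A) = {51}.
cl(A) = ⋂ {C closed : A ⊆ C}. Closed sets containing A: {51, 52}, {51, 52, 53}.
Intersecting these: cl(A) = {51, 52}.
∂A = cl(A) ∖ int(A) = {51, 52} ∖ {51} = {52}.


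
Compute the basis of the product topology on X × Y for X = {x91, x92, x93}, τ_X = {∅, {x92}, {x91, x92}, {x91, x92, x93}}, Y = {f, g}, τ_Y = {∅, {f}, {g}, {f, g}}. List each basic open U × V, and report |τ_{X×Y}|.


Basis B = {∅ × ∅, {x92} × {f}, {x92} × {g}, {x91, x92} × {f}, {x91, x92} × {g}, {x92} × {f, g}, {x91, x92, x93} × {f}, {x91, x92, x93} × {g}, {x91, x92} × {f, g}, {x91, x92, x93} × {f, g}}; |τ_{X×Y}| = 16.

Enumerate products U × V with U ∈ τ_X, V ∈ τ_Y (deduplicated):
  ∅ × ∅ = {} (∅)
  {x92} × {f} = {(x92,f)}
  {x92} × {g} = {(x92,g)}
  {x91, x92} × {f} = {(x91,f), (x92,f)}
  {x91, x92} × {g} = {(x91,g), (x92,g)}
  {x92} × {f, g} = {(x92,f), (x92,g)}
  {x91, x92, x93} × {f} = {(x91,f), (x92,f), (x93,f)}
  {x91, x92, x93} × {g} = {(x91,g), (x92,g), (x93,g)}
  {x91, x92} × {f, g} = {(x91,f), (x91,g), (x92,f), (x92,g)}
  {x91, x92, x93} × {f, g} = {(x91,f), (x91,g), (x92,f), (x92,g), (x93,f), (x93,g)}
These 10 distinct sets form the basis B.
Close under arbitrary unions to get τ_{X×Y}; counting gives |τ_{X×Y}| = 16.


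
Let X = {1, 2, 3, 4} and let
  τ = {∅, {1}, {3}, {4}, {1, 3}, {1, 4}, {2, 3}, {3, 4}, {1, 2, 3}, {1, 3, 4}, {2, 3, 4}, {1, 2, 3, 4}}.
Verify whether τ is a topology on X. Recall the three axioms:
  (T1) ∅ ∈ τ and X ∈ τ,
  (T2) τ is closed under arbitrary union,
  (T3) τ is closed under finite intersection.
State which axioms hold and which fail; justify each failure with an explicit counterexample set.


τ IS a topology on X.

Axiom (T1): ∅ ∈ τ? Yes; X ∈ τ? Yes.
Axiom (T2/T3): check pairwise unions and intersections of members of τ.
All pairwise intersections and unions checked — each lies in τ. Therefore τ satisfies (T1), (T2), (T3): it IS a topology on X.


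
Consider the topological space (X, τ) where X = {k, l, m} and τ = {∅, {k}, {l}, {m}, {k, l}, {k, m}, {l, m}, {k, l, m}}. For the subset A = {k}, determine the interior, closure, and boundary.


int(A) = {k}, cl(A) = {k}, ∂A = ∅.

Closed sets in (X, τ) are complements of opens:
  closed(X, τ) = {∅, {k}, {l}, {m}, {k, l}, {k, m}, {l, m}, {k, l, m}}.
int(A) = ⋃ {U ∈ τ : U ⊆ A}. Opens contained in A: ∅, {k}.
Taking the union of these: int(A) = {k}.
cl(A) = ⋂ {C closed : A ⊆ C}. Closed sets containing A: {k}, {k, l}, {k, m}, {k, l, m}.
Intersecting these: cl(A) = {k}.
∂A = cl(A) ∖ int(A) = {k} ∖ {k} = ∅.


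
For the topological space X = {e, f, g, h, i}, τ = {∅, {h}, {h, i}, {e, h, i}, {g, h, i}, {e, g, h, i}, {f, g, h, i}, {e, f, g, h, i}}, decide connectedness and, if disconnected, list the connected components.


(X, τ) is connected.

Find clopen sets (U ∈ τ with X ∖ U ∈ τ):
  U = ∅, X ∖ U = {e, f, g, h, i} — both open, so U is clopen.
  U = {e, f, g, h, i}, X ∖ U = ∅ — both open, so U is clopen.
Only trivial clopens (∅ and X) exist, so (X, τ) is connected.
Compute connected components by grouping points that agree on all clopens:
  component: {e, f, g, h, i}


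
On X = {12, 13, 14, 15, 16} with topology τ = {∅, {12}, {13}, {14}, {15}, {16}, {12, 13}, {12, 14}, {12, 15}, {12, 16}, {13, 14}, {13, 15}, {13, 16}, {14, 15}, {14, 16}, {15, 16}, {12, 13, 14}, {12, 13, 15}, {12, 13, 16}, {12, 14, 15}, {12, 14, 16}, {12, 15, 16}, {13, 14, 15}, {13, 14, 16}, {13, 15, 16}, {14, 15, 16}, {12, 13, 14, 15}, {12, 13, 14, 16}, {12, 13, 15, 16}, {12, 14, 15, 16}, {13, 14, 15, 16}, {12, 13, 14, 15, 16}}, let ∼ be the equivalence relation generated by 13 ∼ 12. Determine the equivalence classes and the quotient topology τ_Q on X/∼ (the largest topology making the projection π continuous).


X/∼ = {[12=13], [14], [15], [16]}; |τ_Q| = 16.

Equivalence classes: [12=13], [14], [15], [16].
Quotient map π: X → X/∼ sends 12 ↦ [12=13], 13 ↦ [12=13], 14 ↦ [14], 15 ↦ [15], 16 ↦ [16].
For each subset V ⊆ X/∼, compute π^{-1}(V) ⊆ X and check whether π^{-1}(V) ∈ τ. V is open in τ_Q iff π^{-1}(V) ∈ τ.
  V = {}: π^{-1}(V) = ∅ ∈ τ ✓.
  V = {[12=13]}: π^{-1}(V) = {12, 13} ∈ τ ✓.
  V = {[14]}: π^{-1}(V) = {14} ∈ τ ✓.
  V = {[12=13], [14]}: π^{-1}(V) = {12, 13, 14} ∈ τ ✓.
  V = {[15]}: π^{-1}(V) = {15} ∈ τ ✓.
  V = {[12=13], [15]}: π^{-1}(V) = {12, 13, 15} ∈ τ ✓.
  V = {[14], [15]}: π^{-1}(V) = {14, 15} ∈ τ ✓.
  V = {[12=13], [14], [15]}: π^{-1}(V) = {12, 13, 14, 15} ∈ τ ✓.
  V = {[16]}: π^{-1}(V) = {16} ∈ τ ✓.
  V = {[12=13], [16]}: π^{-1}(V) = {12, 13, 16} ∈ τ ✓.
  V = {[14], [16]}: π^{-1}(V) = {14, 16} ∈ τ ✓.
  V = {[12=13], [14], [16]}: π^{-1}(V) = {12, 13, 14, 16} ∈ τ ✓.
  V = {[15], [16]}: π^{-1}(V) = {15, 16} ∈ τ ✓.
  V = {[12=13], [15], [16]}: π^{-1}(V) = {12, 13, 15, 16} ∈ τ ✓.
  V = {[14], [15], [16]}: π^{-1}(V) = {14, 15, 16} ∈ τ ✓.
  V = {[12=13], [14], [15], [16]}: π^{-1}(V) = {12, 13, 14, 15, 16} ∈ τ ✓.
Open sets in the quotient: τ_Q = {{}, {[12=13]}, {[14]}, {[12=13], [14]}, {[15]}, {[12=13], [15]}, {[14], [15]}, {[12=13], [14], [15]}, {[16]}, {[12=13], [16]}, {[14], [16]}, {[12=13], [14], [16]}, {[15], [16]}, {[12=13], [15], [16]}, {[14], [15], [16]}, {[12=13], [14], [15], [16]}} (16 elements).


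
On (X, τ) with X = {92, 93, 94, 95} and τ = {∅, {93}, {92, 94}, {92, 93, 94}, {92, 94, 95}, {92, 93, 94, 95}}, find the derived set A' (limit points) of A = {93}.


A' = ∅

For each x ∈ X, list the open sets U ∈ τ with x ∈ U, then check whether U ∩ (A ∖ {x}) ≠ ∅ for every such U.
  x = 92: open {92, 94} ∋ x has {92, 94} ∩ (A ∖ {92}) = ∅, so x is NOT a limit point.
  x = 93: open {93} ∋ x has {93} ∩ (A ∖ {93}) = ∅, so x is NOT a limit point.
  x = 94: open {92, 94} ∋ x has {92, 94} ∩ (A ∖ {94}) = ∅, so x is NOT a limit point.
  x = 95: open {92, 94, 95} ∋ x has {92, 94, 95} ∩ (A ∖ {95}) = ∅, so x is NOT a limit point.
Collecting: A' = ∅.


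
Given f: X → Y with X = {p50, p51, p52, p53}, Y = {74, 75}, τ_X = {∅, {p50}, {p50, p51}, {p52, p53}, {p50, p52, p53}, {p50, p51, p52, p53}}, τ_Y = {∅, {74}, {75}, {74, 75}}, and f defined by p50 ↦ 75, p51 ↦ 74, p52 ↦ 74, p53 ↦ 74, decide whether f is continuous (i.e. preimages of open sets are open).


f is NOT continuous.

Compute f^{-1}(U) for each U ∈ τ_Y:
  U = ∅: f^{-1}(U) = ∅ ∈ τ_X ✓.
  U = {74}: f^{-1}(U) = {p51, p52, p53} ∉ τ_X ✗.
  U = {75}: f^{-1}(U) = {p50} ∈ τ_X ✓.
  U = {74, 75}: f^{-1}(U) = {p50, p51, p52, p53} ∈ τ_X ✓.
Found U = {74} with f^{-1}(U) = {p51, p52, p53} not in τ_X. Therefore f is NOT continuous.


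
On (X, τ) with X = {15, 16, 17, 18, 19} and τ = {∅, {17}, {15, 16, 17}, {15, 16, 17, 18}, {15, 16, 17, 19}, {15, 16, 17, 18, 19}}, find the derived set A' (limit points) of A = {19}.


A' = ∅

For each x ∈ X, list the open sets U ∈ τ with x ∈ U, then check whether U ∩ (A ∖ {x}) ≠ ∅ for every such U.
  x = 15: open {15, 16, 17} ∋ x has {15, 16, 17} ∩ (A ∖ {15}) = ∅, so x is NOT a limit point.
  x = 16: open {15, 16, 17} ∋ x has {15, 16, 17} ∩ (A ∖ {16}) = ∅, so x is NOT a limit point.
  x = 17: open {17} ∋ x has {17} ∩ (A ∖ {17}) = ∅, so x is NOT a limit point.
  x = 18: open {15, 16, 17, 18} ∋ x has {15, 16, 17, 18} ∩ (A ∖ {18}) = ∅, so x is NOT a limit point.
  x = 19: open {15, 16, 17, 19} ∋ x has {15, 16, 17, 19} ∩ (A ∖ {19}) = ∅, so x is NOT a limit point.
Collecting: A' = ∅.


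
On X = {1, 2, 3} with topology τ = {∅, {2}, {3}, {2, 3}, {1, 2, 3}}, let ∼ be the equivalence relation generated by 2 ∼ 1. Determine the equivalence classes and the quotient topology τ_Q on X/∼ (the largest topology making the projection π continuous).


X/∼ = {[1=2], [3]}; |τ_Q| = 3.

Equivalence classes: [1=2], [3].
Quotient map π: X → X/∼ sends 1 ↦ [1=2], 2 ↦ [1=2], 3 ↦ [3].
For each subset V ⊆ X/∼, compute π^{-1}(V) ⊆ X and check whether π^{-1}(V) ∈ τ. V is open in τ_Q iff π^{-1}(V) ∈ τ.
  V = {}: π^{-1}(V) = ∅ ∈ τ ✓.
  V = {[1=2]}: π^{-1}(V) = {1, 2} ∉ τ ✗.
  V = {[3]}: π^{-1}(V) = {3} ∈ τ ✓.
  V = {[1=2], [3]}: π^{-1}(V) = {1, 2, 3} ∈ τ ✓.
Open sets in the quotient: τ_Q = {{}, {[3]}, {[1=2], [3]}} (3 elements).


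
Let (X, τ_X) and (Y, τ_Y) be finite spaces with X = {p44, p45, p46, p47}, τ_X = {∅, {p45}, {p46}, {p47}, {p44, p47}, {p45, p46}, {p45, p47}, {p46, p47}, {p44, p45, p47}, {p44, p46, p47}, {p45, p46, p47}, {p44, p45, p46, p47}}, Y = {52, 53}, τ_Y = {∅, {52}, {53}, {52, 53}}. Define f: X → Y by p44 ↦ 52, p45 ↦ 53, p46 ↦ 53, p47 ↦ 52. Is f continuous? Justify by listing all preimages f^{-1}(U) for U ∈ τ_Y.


f IS continuous.

Compute f^{-1}(U) for each U ∈ τ_Y:
  U = ∅: f^{-1}(U) = ∅ ∈ τ_X ✓.
  U = {52}: f^{-1}(U) = {p44, p47} ∈ τ_X ✓.
  U = {53}: f^{-1}(U) = {p45, p46} ∈ τ_X ✓.
  U = {52, 53}: f^{-1}(U) = {p44, p45, p46, p47} ∈ τ_X ✓.
Every preimage lies in τ_X, so f IS continuous.


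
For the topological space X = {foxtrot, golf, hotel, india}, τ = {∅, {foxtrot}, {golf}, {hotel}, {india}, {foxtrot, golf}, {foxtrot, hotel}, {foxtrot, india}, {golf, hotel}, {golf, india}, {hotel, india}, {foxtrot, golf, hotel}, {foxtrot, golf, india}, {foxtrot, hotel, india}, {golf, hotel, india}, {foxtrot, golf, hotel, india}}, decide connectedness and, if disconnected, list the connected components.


(X, τ) is disconnected; components = [{foxtrot}, {golf}, {hotel}, {india}].

Find clopen sets (U ∈ τ with X ∖ U ∈ τ):
  U = ∅, X ∖ U = {foxtrot, golf, hotel, india} — both open, so U is clopen.
  U = {foxtrot}, X ∖ U = {golf, hotel, india} — both open, so U is clopen.
  U = {golf}, X ∖ U = {foxtrot, hotel, india} — both open, so U is clopen.
  U = {hotel}, X ∖ U = {foxtrot, golf, india} — both open, so U is clopen.
  U = {india}, X ∖ U = {foxtrot, golf, hotel} — both open, so U is clopen.
  U = {foxtrot, golf}, X ∖ U = {hotel, india} — both open, so U is clopen.
  U = {foxtrot, hotel}, X ∖ U = {golf, india} — both open, so U is clopen.
  U = {foxtrot, india}, X ∖ U = {golf, hotel} — both open, so U is clopen.
  U = {golf, hotel}, X ∖ U = {foxtrot, india} — both open, so U is clopen.
  U = {golf, india}, X ∖ U = {foxtrot, hotel} — both open, so U is clopen.
  U = {hotel, india}, X ∖ U = {foxtrot, golf} — both open, so U is clopen.
  U = {foxtrot, golf, hotel}, X ∖ U = {india} — both open, so U is clopen.
  U = {foxtrot, golf, india}, X ∖ U = {hotel} — both open, so U is clopen.
  U = {foxtrot, hotel, india}, X ∖ U = {golf} — both open, so U is clopen.
  U = {golf, hotel, india}, X ∖ U = {foxtrot} — both open, so U is clopen.
  U = {foxtrot, golf, hotel, india}, X ∖ U = ∅ — both open, so U is clopen.
Nontrivial clopen(s) exist: e.g. {golf, hotel, india}. So (X, τ) is disconnected.
Compute connected components by grouping points that agree on all clopens:
  component: {foxtrot}
  component: {golf}
  component: {hotel}
  component: {india}


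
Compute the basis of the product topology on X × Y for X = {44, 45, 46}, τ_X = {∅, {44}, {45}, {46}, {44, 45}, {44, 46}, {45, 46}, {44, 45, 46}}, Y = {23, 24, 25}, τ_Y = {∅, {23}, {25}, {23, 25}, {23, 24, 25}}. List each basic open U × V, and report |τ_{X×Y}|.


Basis B = {∅ × ∅, {44} × {23}, {44} × {25}, {45} × {23}, {45} × {25}, {46} × {23}, {46} × {25}, {44} × {23, 25}, {44, 45} × {23}, {44, 46} × {23}, {44, 45} × {25}, {44, 46} × {25}, {45} × {23, 25}, {45, 46} × {23}, {45, 46} × {25}, {46} × {23, 25}, {44} × {23, 24, 25}, {44, 45, 46} × {23}, {44, 45, 46} × {25}, {45} × {23, 24, 25}, {46} × {23, 24, 25}, {44, 45} × {23, 25}, {44, 46} × {23, 25}, {45, 46} × {23, 25}, {44, 45} × {23, 24, 25}, {44, 46} × {23, 24, 25}, {44, 45, 46} × {23, 25}, {45, 46} × {23, 24, 25}, {44, 45, 46} × {23, 24, 25}}; |τ_{X×Y}| = 125.

Enumerate products U × V with U ∈ τ_X, V ∈ τ_Y (deduplicated):
  ∅ × ∅ = {} (∅)
  {44} × {23} = {(44,23)}
  {44} × {25} = {(44,25)}
  {45} × {23} = {(45,23)}
  {45} × {25} = {(45,25)}
  {46} × {23} = {(46,23)}
  {46} × {25} = {(46,25)}
  {44} × {23, 25} = {(44,23), (44,25)}
  {44, 45} × {23} = {(44,23), (45,23)}
  {44, 46} × {23} = {(44,23), (46,23)}
  {44, 45} × {25} = {(44,25), (45,25)}
  {44, 46} × {25} = {(44,25), (46,25)}
  {45} × {23, 25} = {(45,23), (45,25)}
  {45, 46} × {23} = {(45,23), (46,23)}
  {45, 46} × {25} = {(45,25), (46,25)}
  {46} × {23, 25} = {(46,23), (46,25)}
  {44} × {23, 24, 25} = {(44,23), (44,24), (44,25)}
  {44, 45, 46} × {23} = {(44,23), (45,23), (46,23)}
  {44, 45, 46} × {25} = {(44,25), (45,25), (46,25)}
  {45} × {23, 24, 25} = {(45,23), (45,24), (45,25)}
  {46} × {23, 24, 25} = {(46,23), (46,24), (46,25)}
  {44, 45} × {23, 25} = {(44,23), (44,25), (45,23), (45,25)}
  {44, 46} × {23, 25} = {(44,23), (44,25), (46,23), (46,25)}
  {45, 46} × {23, 25} = {(45,23), (45,25), (46,23), (46,25)}
  {44, 45} × {23, 24, 25} = {(44,23), (44,24), (44,25), (45,23), (45,24), (45,25)}
  {44, 46} × {23, 24, 25} = {(44,23), (44,24), (44,25), (46,23), (46,24), (46,25)}
  {44, 45, 46} × {23, 25} = {(44,23), (44,25), (45,23), (45,25), (46,23), (46,25)}
  {45, 46} × {23, 24, 25} = {(45,23), (45,24), (45,25), (46,23), (46,24), (46,25)}
  {44, 45, 46} × {23, 24, 25} = {(44,23), (44,24), (44,25), (45,23), (45,24), (45,25), (46,23), (46,24), (46,25)}
These 29 distinct sets form the basis B.
Close under arbitrary unions to get τ_{X×Y}; counting gives |τ_{X×Y}| = 125.


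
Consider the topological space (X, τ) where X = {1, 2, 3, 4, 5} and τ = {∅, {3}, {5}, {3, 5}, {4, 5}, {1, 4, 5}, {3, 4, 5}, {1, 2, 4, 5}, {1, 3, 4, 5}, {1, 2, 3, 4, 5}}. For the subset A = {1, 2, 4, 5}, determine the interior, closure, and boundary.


int(A) = {1, 2, 4, 5}, cl(A) = {1, 2, 4, 5}, ∂A = ∅.

Closed sets in (X, τ) are complements of opens:
  closed(X, τ) = {∅, {2}, {3}, {1, 2}, {2, 3}, {1, 2, 3}, {1, 2, 4}, {1, 2, 3, 4}, {1, 2, 4, 5}, {1, 2, 3, 4, 5}}.
int(A) = ⋃ {U ∈ τ : U ⊆ A}. Opens contained in A: ∅, {5}, {4, 5}, {1, 4, 5}, {1, 2, 4, 5}.
Taking the union of these: int(A) = {1, 2, 4, 5}.
cl(A) = ⋂ {C closed : A ⊆ C}. Closed sets containing A: {1, 2, 4, 5}, {1, 2, 3, 4, 5}.
Intersecting these: cl(A) = {1, 2, 4, 5}.
∂A = cl(A) ∖ int(A) = {1, 2, 4, 5} ∖ {1, 2, 4, 5} = ∅.


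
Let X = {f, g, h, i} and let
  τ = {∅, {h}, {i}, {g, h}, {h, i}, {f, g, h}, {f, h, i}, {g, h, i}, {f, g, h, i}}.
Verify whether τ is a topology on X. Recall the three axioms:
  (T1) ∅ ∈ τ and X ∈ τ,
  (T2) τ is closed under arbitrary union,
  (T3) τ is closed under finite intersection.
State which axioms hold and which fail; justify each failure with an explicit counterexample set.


τ is NOT a topology on X.

Axiom (T1): ∅ ∈ τ? Yes; X ∈ τ? Yes.
Axiom (T2/T3): check pairwise unions and intersections of members of τ.
Counterexample for (T3): {f, g, h} ∩ {f, h, i} = {f, h} ∉ τ. Therefore τ is NOT a topology.


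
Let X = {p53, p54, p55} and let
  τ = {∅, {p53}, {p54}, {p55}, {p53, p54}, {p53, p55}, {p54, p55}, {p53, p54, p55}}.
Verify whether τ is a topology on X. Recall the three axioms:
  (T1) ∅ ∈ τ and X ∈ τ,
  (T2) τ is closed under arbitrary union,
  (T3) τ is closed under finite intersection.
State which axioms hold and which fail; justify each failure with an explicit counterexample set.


τ IS a topology on X.

Axiom (T1): ∅ ∈ τ? Yes; X ∈ τ? Yes.
Axiom (T2/T3): check pairwise unions and intersections of members of τ.
All pairwise intersections and unions checked — each lies in τ. Therefore τ satisfies (T1), (T2), (T3): it IS a topology on X.


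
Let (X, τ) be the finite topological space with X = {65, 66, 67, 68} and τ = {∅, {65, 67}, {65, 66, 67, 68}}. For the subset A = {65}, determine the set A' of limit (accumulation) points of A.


A' = {66, 67, 68}

For each x ∈ X, list the open sets U ∈ τ with x ∈ U, then check whether U ∩ (A ∖ {x}) ≠ ∅ for every such U.
  x = 65: open {65, 67} ∋ x has {65, 67} ∩ (A ∖ {65}) = ∅, so x is NOT a limit point.
  x = 66: opens ∋ x are {65, 66, 67, 68}; each meets A ∖ {66}, so x IS a limit point.
  x = 67: opens ∋ x are {65, 67}, {65, 66, 67, 68}; each meets A ∖ {67}, so x IS a limit point.
  x = 68: opens ∋ x are {65, 66, 67, 68}; each meets A ∖ {68}, so x IS a limit point.
Collecting: A' = {66, 67, 68}.


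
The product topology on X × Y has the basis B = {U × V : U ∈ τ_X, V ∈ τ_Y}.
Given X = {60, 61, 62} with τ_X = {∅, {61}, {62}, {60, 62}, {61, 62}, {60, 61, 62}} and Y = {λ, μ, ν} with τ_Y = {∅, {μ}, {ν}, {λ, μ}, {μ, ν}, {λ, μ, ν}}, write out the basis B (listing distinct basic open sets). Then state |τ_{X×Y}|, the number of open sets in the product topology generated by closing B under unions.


Basis B = {∅ × ∅, {61} × {μ}, {61} × {ν}, {62} × {μ}, {62} × {ν}, {60, 62} × {μ}, {60, 62} × {ν}, {61} × {λ, μ}, {61} × {μ, ν}, {61, 62} × {μ}, {61, 62} × {ν}, {62} × {λ, μ}, {62} × {μ, ν}, {60, 61, 62} × {μ}, {60, 61, 62} × {ν}, {61} × {λ, μ, ν}, {62} × {λ, μ, ν}, {60, 62} × {λ, μ}, {60, 62} × {μ, ν}, {61, 62} × {λ, μ}, {61, 62} × {μ, ν}, {60, 62} × {λ, μ, ν}, {60, 61, 62} × {λ, μ}, {60, 61, 62} × {μ, ν}, {61, 62} × {λ, μ, ν}, {60, 61, 62} × {λ, μ, ν}}; |τ_{X×Y}| = 108.

Enumerate products U × V with U ∈ τ_X, V ∈ τ_Y (deduplicated):
  ∅ × ∅ = {} (∅)
  {61} × {μ} = {(61,μ)}
  {61} × {ν} = {(61,ν)}
  {62} × {μ} = {(62,μ)}
  {62} × {ν} = {(62,ν)}
  {60, 62} × {μ} = {(60,μ), (62,μ)}
  {60, 62} × {ν} = {(60,ν), (62,ν)}
  {61} × {λ, μ} = {(61,λ), (61,μ)}
  {61} × {μ, ν} = {(61,μ), (61,ν)}
  {61, 62} × {μ} = {(61,μ), (62,μ)}
  {61, 62} × {ν} = {(61,ν), (62,ν)}
  {62} × {λ, μ} = {(62,λ), (62,μ)}
  {62} × {μ, ν} = {(62,μ), (62,ν)}
  {60, 61, 62} × {μ} = {(60,μ), (61,μ), (62,μ)}
  {60, 61, 62} × {ν} = {(60,ν), (61,ν), (62,ν)}
  {61} × {λ, μ, ν} = {(61,λ), (61,μ), (61,ν)}
  {62} × {λ, μ, ν} = {(62,λ), (62,μ), (62,ν)}
  {60, 62} × {λ, μ} = {(60,λ), (60,μ), (62,λ), (62,μ)}
  {60, 62} × {μ, ν} = {(60,μ), (60,ν), (62,μ), (62,ν)}
  {61, 62} × {λ, μ} = {(61,λ), (61,μ), (62,λ), (62,μ)}
  {61, 62} × {μ, ν} = {(61,μ), (61,ν), (62,μ), (62,ν)}
  {60, 62} × {λ, μ, ν} = {(60,λ), (60,μ), (60,ν), (62,λ), (62,μ), (62,ν)}
  {60, 61, 62} × {λ, μ} = {(60,λ), (60,μ), (61,λ), (61,μ), (62,λ), (62,μ)}
  {60, 61, 62} × {μ, ν} = {(60,μ), (60,ν), (61,μ), (61,ν), (62,μ), (62,ν)}
  {61, 62} × {λ, μ, ν} = {(61,λ), (61,μ), (61,ν), (62,λ), (62,μ), (62,ν)}
  {60, 61, 62} × {λ, μ, ν} = {(60,λ), (60,μ), (60,ν), (61,λ), (61,μ), (61,ν), (62,λ), (62,μ), (62,ν)}
These 26 distinct sets form the basis B.
Close under arbitrary unions to get τ_{X×Y}; counting gives |τ_{X×Y}| = 108.


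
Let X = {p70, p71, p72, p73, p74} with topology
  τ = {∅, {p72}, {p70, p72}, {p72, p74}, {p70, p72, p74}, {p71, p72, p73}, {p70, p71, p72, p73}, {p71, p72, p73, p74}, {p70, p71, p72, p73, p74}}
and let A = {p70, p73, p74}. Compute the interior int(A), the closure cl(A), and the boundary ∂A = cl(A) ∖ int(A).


int(A) = ∅, cl(A) = {p70, p71, p73, p74}, ∂A = {p70, p71, p73, p74}.

Closed sets in (X, τ) are complements of opens:
  closed(X, τ) = {∅, {p70}, {p74}, {p70, p74}, {p71, p73}, {p70, p71, p73}, {p71, p73, p74}, {p70, p71, p73, p74}, {p70, p71, p72, p73, p74}}.
int(A) = ⋃ {U ∈ τ : U ⊆ A}. Opens contained in A: ∅.
Taking the union of these: int(A) = ∅.
cl(A) = ⋂ {C closed : A ⊆ C}. Closed sets containing A: {p70, p71, p73, p74}, {p70, p71, p72, p73, p74}.
Intersecting these: cl(A) = {p70, p71, p73, p74}.
∂A = cl(A) ∖ int(A) = {p70, p71, p73, p74} ∖ ∅ = {p70, p71, p73, p74}.


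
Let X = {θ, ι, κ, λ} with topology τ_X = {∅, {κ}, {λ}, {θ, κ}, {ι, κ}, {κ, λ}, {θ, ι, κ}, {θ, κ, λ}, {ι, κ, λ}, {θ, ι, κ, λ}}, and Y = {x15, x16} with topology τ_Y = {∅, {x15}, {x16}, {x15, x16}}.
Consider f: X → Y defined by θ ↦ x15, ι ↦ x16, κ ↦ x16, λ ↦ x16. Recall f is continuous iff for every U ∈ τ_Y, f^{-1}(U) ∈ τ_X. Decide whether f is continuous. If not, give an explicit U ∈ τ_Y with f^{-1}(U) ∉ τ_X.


f is NOT continuous.

Compute f^{-1}(U) for each U ∈ τ_Y:
  U = ∅: f^{-1}(U) = ∅ ∈ τ_X ✓.
  U = {x15}: f^{-1}(U) = {θ} ∉ τ_X ✗.
  U = {x16}: f^{-1}(U) = {ι, κ, λ} ∈ τ_X ✓.
  U = {x15, x16}: f^{-1}(U) = {θ, ι, κ, λ} ∈ τ_X ✓.
Found U = {x15} with f^{-1}(U) = {θ} not in τ_X. Therefore f is NOT continuous.


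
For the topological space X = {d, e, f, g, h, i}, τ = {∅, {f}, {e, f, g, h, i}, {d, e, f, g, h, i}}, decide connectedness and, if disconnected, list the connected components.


(X, τ) is connected.

Find clopen sets (U ∈ τ with X ∖ U ∈ τ):
  U = ∅, X ∖ U = {d, e, f, g, h, i} — both open, so U is clopen.
  U = {d, e, f, g, h, i}, X ∖ U = ∅ — both open, so U is clopen.
Only trivial clopens (∅ and X) exist, so (X, τ) is connected.
Compute connected components by grouping points that agree on all clopens:
  component: {d, e, f, g, h, i}


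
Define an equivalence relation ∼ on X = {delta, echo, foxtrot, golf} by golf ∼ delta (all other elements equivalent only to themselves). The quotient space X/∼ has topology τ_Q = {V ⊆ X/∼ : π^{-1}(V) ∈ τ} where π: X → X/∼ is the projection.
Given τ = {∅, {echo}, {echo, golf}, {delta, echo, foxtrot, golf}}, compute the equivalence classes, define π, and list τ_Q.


X/∼ = {[delta=golf], [echo], [foxtrot]}; |τ_Q| = 3.

Equivalence classes: [delta=golf], [echo], [foxtrot].
Quotient map π: X → X/∼ sends delta ↦ [delta=golf], echo ↦ [echo], foxtrot ↦ [foxtrot], golf ↦ [delta=golf].
For each subset V ⊆ X/∼, compute π^{-1}(V) ⊆ X and check whether π^{-1}(V) ∈ τ. V is open in τ_Q iff π^{-1}(V) ∈ τ.
  V = {}: π^{-1}(V) = ∅ ∈ τ ✓.
  V = {[delta=golf]}: π^{-1}(V) = {delta, golf} ∉ τ ✗.
  V = {[echo]}: π^{-1}(V) = {echo} ∈ τ ✓.
  V = {[delta=golf], [echo]}: π^{-1}(V) = {delta, echo, golf} ∉ τ ✗.
  V = {[foxtrot]}: π^{-1}(V) = {foxtrot} ∉ τ ✗.
  V = {[delta=golf], [foxtrot]}: π^{-1}(V) = {delta, foxtrot, golf} ∉ τ ✗.
  V = {[echo], [foxtrot]}: π^{-1}(V) = {echo, foxtrot} ∉ τ ✗.
  V = {[delta=golf], [echo], [foxtrot]}: π^{-1}(V) = {delta, echo, foxtrot, golf} ∈ τ ✓.
Open sets in the quotient: τ_Q = {{}, {[echo]}, {[delta=golf], [echo], [foxtrot]}} (3 elements).
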